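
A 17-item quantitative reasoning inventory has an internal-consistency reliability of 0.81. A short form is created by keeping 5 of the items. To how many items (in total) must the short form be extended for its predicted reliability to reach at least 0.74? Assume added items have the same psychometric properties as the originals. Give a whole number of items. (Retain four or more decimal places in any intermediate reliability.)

12

First, r for the 5-item form: n = 5/17 = 0.2941, so r_5 = 0.2941·0.81/(1 + (0.2941 − 1)·0.81) = 0.5563
Then solve for n' with r_old = 0.5563, r_target = 0.74: n' = 0.74(1 − 0.5563)/[0.5563(1 − 0.74)] = 2.2701
Total items = 2.2701 × 5 = 11.35, rounded up to 12.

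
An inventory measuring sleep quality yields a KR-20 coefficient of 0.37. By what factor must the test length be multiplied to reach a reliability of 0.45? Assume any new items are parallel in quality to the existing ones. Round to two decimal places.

n = 0.45(1 − 0.37) / [0.37(1 − 0.45)]
  = 0.2835 / 0.2035 = 1.3931

1.39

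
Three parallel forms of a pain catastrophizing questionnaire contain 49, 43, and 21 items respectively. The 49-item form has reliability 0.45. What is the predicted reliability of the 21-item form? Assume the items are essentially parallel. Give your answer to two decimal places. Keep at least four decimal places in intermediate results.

0.26

Only the ratio of lengths matters: n = 21/49 = 0.4286
r_{21} = n·r / (1 + (n − 1)·r) = 0.1929 / 0.7429 ≈ 0.2597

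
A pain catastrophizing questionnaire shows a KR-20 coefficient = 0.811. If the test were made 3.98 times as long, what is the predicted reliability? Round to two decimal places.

0.94

Spearman-Brown: r_new = n·r / (1 + (n − 1)·r)
r_new = 3.98·0.811 / [1 + (3.98 − 1)·0.811]
     = 3.2278 / 3.4168 = 0.9447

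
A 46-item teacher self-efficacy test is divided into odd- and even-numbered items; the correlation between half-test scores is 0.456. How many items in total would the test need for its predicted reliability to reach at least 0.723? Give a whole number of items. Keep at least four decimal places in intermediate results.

Corrected full-test reliability: r_full = 2 × 0.456 / (1 + 0.456) ≈ 0.6264
Solve Spearman-Brown for n: n = 0.723(1 − 0.6264) / [0.6264(1 − 0.723)] = 1.5567
Items = 1.5567 × 46 ≈ 71.61 → 72

72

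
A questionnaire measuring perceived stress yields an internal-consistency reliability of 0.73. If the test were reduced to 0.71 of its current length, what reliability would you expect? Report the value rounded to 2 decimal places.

By Spearman-Brown, r_new = n r / (1 + (n − 1) r).
r_new = (0.71 × 0.73) / (1 + (0.71 − 1) × 0.73)
r_new = 0.5183 / 0.7883 ≈ 0.6575

0.66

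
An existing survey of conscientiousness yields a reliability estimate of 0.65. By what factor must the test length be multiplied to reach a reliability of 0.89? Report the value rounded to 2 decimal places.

n = [0.89 × 0.35] / [0.65 × 0.11]
  = 0.3115 / 0.0715 = 4.3566

4.36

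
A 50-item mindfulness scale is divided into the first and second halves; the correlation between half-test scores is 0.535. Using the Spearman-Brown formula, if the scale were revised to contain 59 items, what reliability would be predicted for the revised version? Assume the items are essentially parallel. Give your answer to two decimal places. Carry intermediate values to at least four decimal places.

Spearman-Brown correction (n = 2): r_full = 2·0.535/(1 + 0.535) = 0.6971
Length factor from 50 to 59 items: n = 59/50 = 1.1800
r_new = n·r_full / (1 + (n − 1)·r_full) = 0.8226 / 1.1255 ≈ 0.7309

0.73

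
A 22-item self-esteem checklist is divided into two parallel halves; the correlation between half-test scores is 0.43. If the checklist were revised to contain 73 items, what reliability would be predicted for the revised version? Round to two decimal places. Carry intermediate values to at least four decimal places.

Spearman-Brown correction (n = 2): r_full = 2·0.43/(1 + 0.43) = 0.6014
Then adjust to 73 items: n = 73/22 = 3.3182
r_new = n·r_full / (1 + (n − 1)·r_full) = 1.9956 / 2.3942 ≈ 0.8335

0.83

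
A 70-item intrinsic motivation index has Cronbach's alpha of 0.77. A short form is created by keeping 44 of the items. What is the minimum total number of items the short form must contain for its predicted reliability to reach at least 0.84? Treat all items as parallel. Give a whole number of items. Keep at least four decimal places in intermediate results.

110

First, r for the 44-item form: n = 44/70 = 0.6286, so r_44 = 0.6286·0.77/(1 + (0.6286 − 1)·0.77) = 0.6779
Length factor from the short form to reach 0.84: n' = 0.84(1 − 0.6779) / [0.6779(1 − 0.84)] ≈ 2.4945
Total items = 2.4945 × 44 = 109.76, rounded up to 110.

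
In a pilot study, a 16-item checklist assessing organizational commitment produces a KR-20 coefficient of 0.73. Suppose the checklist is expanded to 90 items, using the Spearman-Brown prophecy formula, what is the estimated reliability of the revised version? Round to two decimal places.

0.94

Length ratio n = 90/16 = 5.625
Apply the Spearman-Brown prophecy formula, r' = nr / [1 + (n − 1)r]:
r_new = (5.625 × 0.73) / (1 + (5.625 − 1) × 0.73)
     = 4.1063 / 4.3762 = 0.9383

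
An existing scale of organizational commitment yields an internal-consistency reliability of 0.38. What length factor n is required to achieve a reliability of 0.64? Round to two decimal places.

Spearman-Brown solved for the length factor n:
n = r_target (1 − r_old) / [ r_old (1 − r_target) ]
n = [0.64 × 0.62] / [0.38 × 0.36]
n = 0.3968 / 0.1368 ≈ 2.9006

2.90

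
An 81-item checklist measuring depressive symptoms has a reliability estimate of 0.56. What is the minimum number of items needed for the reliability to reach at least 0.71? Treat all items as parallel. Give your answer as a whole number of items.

Rearranging the Spearman-Brown formula for n,
n = r*(1 − r) / [ r (1 − r*) ]
n = [0.71 × 0.44] / [0.56 × 0.29]
n = 0.3124 / 0.1624 ≈ 1.9236
So the test needs 1.9236 × 81 ≈ 155.81 items; rounding up, 156.

156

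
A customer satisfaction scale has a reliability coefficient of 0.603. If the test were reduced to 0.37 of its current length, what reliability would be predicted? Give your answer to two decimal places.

Spearman-Brown: r_new = n·r / (1 + (n − 1)·r)
r_new = (0.37 × 0.603) / (1 + (0.37 − 1) × 0.603)
     = 0.2231 / 0.6201 = 0.3598

0.36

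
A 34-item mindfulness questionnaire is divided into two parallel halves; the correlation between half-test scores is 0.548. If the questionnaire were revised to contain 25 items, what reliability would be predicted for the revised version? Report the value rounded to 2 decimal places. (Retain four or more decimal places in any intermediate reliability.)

0.64

First correct the split-half correlation to full-test reliability: r_full = 2 × 0.548 / (1 + 0.548) ≈ 0.7080
Then adjust to 25 items: n = 25/34 = 0.7353
r_new = n·r_full / (1 + (n − 1)·r_full) = 0.5206 / 0.8126 ≈ 0.6407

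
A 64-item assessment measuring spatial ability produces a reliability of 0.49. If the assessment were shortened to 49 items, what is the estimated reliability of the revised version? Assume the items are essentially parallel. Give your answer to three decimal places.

The new length is 49/64 = 0.7656 times the old.
r_new = (0.7656 × 0.49) / (1 + (0.7656 − 1) × 0.49)
     = 0.3751 / 0.8851 = 0.4238

0.424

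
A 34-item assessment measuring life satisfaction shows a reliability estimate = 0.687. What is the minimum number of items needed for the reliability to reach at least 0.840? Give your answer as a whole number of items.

n = [0.840 × 0.313] / [0.687 × 0.160]
  = 0.262920 / 0.109920 = 2.3919
2.3919 × 34 = 81.32 → 82 items

82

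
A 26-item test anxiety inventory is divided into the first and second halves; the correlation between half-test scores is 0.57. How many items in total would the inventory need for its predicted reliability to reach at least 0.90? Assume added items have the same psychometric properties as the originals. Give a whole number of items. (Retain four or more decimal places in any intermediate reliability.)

Corrected full-test reliability: r_full = 2 × 0.57 / (1 + 0.57) ≈ 0.7261
n = r_tgt(1 − r_full) / [r_full(1 − r_tgt)] = 0.90 × 0.2739 / (0.7261 × 0.10) ≈ 3.3950
Items = 3.3950 × 26 ≈ 88.27 → 89

89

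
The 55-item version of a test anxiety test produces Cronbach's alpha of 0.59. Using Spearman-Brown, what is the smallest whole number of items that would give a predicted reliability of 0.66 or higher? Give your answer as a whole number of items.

75

Spearman-Brown solved for the length factor n:
n = r_target (1 − r_old) / [ r_old (1 − r_target) ]
n = 0.66 × (1 − 0.59) / [ 0.59 × (1 − 0.66) ]
  = 0.2706 / 0.2006 = 1.3490
So the test needs 1.3490 × 55 ≈ 74.19 items; rounding up, 75.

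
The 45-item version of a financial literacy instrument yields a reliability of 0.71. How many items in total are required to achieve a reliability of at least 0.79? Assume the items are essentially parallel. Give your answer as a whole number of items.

Rearranging the Spearman-Brown formula for n,
n = r*(1 − r) / [ r (1 − r*) ]
n = 0.79 × (1 − 0.71) / [ 0.71 × (1 − 0.79) ]
n = 0.2291 / 0.1491 ≈ 1.5366
So the test needs 1.5366 × 45 ≈ 69.15 items; rounding up, 70.

70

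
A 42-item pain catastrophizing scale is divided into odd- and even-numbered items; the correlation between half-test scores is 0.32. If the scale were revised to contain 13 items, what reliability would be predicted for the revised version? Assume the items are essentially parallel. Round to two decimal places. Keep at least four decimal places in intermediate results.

Spearman-Brown correction (n = 2): r_full = 2·0.32/(1 + 0.32) = 0.4848
Then adjust to 13 items: n = 13/42 = 0.3095
r_new = n·r_full / (1 + (n − 1)·r_full) = 0.1500 / 0.6652 ≈ 0.2255

0.23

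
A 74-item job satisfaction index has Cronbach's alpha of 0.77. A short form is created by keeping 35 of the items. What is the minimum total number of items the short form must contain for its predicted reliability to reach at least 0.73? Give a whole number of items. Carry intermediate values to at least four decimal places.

60

Short-form reliability: n = 35/74 = 0.4730; r_35 = n·r/(1+(n−1)r) ≈ 0.6129
Length factor from the short form to reach 0.73: n' = 0.73(1 − 0.6129) / [0.6129(1 − 0.73)] ≈ 1.7076
Items = 1.7076 × 35 ≈ 59.77 → 60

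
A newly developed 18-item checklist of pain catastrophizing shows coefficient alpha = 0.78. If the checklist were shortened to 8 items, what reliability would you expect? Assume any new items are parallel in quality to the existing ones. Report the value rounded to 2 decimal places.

0.61

Length ratio n = 8/18 = 0.4444
r_new = 0.4444·0.78 / [1 + (0.4444 − 1)·0.78]
     = 0.3466 / 0.5666 = 0.6117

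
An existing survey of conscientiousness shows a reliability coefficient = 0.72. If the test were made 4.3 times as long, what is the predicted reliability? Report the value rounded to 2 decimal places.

r_new = 4.3·0.72 / [1 + (4.3 − 1)·0.72]
     = 3.0960 / 3.3760 = 0.9171

0.92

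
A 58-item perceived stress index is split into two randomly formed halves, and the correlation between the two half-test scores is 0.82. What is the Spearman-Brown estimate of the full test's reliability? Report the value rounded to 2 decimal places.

Apply the Spearman-Brown correction with n = 2:
r_full = 2(0.82) / (1 + 0.82)
r_full = 1.6400 / 1.8200 ≈ 0.9011

0.90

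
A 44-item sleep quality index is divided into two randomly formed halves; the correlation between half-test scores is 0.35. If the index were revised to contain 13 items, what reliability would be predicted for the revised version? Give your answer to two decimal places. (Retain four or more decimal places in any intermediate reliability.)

0.24

First correct the split-half correlation to full-test reliability: r_full = 2 × 0.35 / (1 + 0.35) ≈ 0.5185
Then adjust to 13 items: n = 13/44 = 0.2955
r_new = n·r_full / (1 + (n − 1)·r_full) = 0.1532 / 0.6347 ≈ 0.2414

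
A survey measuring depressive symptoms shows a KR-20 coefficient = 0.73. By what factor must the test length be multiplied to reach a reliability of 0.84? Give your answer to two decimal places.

1.94

n = [0.84 × 0.27] / [0.73 × 0.16]
  = 0.2268 / 0.1168 = 1.9418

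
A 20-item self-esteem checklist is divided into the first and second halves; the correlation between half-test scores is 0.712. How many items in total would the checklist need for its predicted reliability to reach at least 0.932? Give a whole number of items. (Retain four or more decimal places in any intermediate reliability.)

56

Corrected full-test reliability: r_full = 2 × 0.712 / (1 + 0.712) ≈ 0.8318
Solve Spearman-Brown for n: n = 0.932(1 − 0.8318) / [0.8318(1 − 0.932)] = 2.7715
Items = 2.7715 × 20 ≈ 55.43 → 56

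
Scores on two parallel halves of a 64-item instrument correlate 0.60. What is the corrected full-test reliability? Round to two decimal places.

0.75

r_full = 2r_hh / (1 + r_hh) = 2 × 0.60 / (1 + 0.60)
r_full = 1.2000 / 1.6000 ≈ 0.7500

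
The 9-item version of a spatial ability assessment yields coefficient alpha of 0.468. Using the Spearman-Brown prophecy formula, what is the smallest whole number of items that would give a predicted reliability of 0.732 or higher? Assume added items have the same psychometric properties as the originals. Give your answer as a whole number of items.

Invert Spearman-Brown to solve for n:
n = r*(1 − r) / [ r (1 − r*) ]
n = 0.732(1 − 0.468) / [0.468(1 − 0.732)]
n = 0.389424 / 0.125424 ≈ 3.1049
Items needed = n × 9 = 3.1049 × 9 ≈ 27.94 → round up to 28

28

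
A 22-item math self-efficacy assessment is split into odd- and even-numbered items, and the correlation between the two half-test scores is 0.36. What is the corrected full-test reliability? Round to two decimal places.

0.53

The full test is twice the length of either half (n = 2).
r_full = 2r_hh / (1 + r_hh) = 2 × 0.36 / (1 + 0.36)
       = 0.7200 / 1.3600 = 0.5294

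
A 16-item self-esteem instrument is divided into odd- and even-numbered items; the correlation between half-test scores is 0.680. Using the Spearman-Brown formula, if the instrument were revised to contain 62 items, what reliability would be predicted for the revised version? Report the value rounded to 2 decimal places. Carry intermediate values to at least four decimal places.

0.94

Spearman-Brown correction (n = 2): r_full = 2·0.680/(1 + 0.680) = 0.8095
Length factor from 16 to 62 items: n = 62/16 = 3.8750
r_new = n·r_full / (1 + (n − 1)·r_full) = 3.1368 / 3.3273 ≈ 0.9427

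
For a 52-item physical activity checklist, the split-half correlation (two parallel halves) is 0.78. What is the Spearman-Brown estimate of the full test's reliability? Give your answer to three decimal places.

Each half is half the length of the full test, so the full test is n = 2 times a half.
r_full = 2(0.78) / (1 + 0.78)
       = 1.5600 / 1.7800 = 0.8764

0.876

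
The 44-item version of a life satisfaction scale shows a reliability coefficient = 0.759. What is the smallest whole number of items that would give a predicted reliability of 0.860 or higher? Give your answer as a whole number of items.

86

n = 0.860(1 − 0.759) / [0.759(1 − 0.860)]
n = 0.207260 / 0.106260 ≈ 1.9505
So the test needs 1.9505 × 44 ≈ 85.82 items; rounding up, 86.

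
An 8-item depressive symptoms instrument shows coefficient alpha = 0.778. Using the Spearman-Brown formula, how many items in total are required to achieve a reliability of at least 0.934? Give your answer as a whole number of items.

33

Invert Spearman-Brown to solve for n:
n = r*(1 − r) / [ r (1 − r*) ]
n = 0.934(1 − 0.778) / [0.778(1 − 0.934)]
n = 0.207348 / 0.051348 ≈ 4.0381
Items needed = n × 8 = 4.0381 × 8 ≈ 32.30 → round up to 33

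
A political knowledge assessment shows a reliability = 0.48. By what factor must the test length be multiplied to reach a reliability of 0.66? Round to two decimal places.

2.10

n = [0.66 × 0.52] / [0.48 × 0.34]
  = 0.3432 / 0.1632 = 2.1029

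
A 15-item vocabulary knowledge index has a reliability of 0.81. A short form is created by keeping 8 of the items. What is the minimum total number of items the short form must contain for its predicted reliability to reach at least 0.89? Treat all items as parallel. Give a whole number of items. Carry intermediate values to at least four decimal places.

Short-form reliability: n = 8/15 = 0.5333; r_8 = n·r/(1+(n−1)r) ≈ 0.6945
Length factor from the short form to reach 0.89: n' = 0.89(1 − 0.6945) / [0.6945(1 − 0.89)] ≈ 3.5591
Total items = 3.5591 × 8 = 28.47, rounded up to 29.

29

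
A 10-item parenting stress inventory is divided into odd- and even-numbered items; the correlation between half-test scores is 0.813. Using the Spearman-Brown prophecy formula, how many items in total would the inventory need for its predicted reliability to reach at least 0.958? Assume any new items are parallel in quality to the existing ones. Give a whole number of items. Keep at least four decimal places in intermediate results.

27

r_full = 2(0.813)/(1 + 0.813) = 0.8969
n = r_tgt(1 − r_full) / [r_full(1 − r_tgt)] = 0.958 × 0.1031 / (0.8969 × 0.042) ≈ 2.6220
Required items = 2.6220 × 10 = 26.22, so 27 items.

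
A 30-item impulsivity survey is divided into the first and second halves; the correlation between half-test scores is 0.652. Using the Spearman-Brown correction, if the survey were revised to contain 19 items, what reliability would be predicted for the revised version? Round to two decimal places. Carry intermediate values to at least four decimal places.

0.70

First correct the split-half correlation to full-test reliability: r_full = 2 × 0.652 / (1 + 0.652) ≈ 0.7893
Length factor from 30 to 19 items: n = 19/30 = 0.6333
r_new = n·r_full / (1 + (n − 1)·r_full) = 0.4999 / 0.7106 ≈ 0.7035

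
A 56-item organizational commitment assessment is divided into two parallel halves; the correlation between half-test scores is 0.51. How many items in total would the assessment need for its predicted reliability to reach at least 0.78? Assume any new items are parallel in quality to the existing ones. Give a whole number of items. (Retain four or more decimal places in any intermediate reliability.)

96

Corrected full-test reliability: r_full = 2 × 0.51 / (1 + 0.51) ≈ 0.6755
n = r_tgt(1 − r_full) / [r_full(1 − r_tgt)] = 0.78 × 0.3245 / (0.6755 × 0.22) ≈ 1.7032
Items = 1.7032 × 56 ≈ 95.38 → 96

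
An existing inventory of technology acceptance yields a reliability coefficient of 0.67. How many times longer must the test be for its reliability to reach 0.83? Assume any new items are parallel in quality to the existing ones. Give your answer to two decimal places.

2.40

n = [0.83 × 0.33] / [0.67 × 0.17]
n = 0.2739 / 0.1139 ≈ 2.4047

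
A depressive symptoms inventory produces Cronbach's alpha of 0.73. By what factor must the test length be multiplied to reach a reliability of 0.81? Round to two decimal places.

1.58

n = 0.81(1 − 0.73) / [0.73(1 − 0.81)]
n = 0.2187 / 0.1387 ≈ 1.5768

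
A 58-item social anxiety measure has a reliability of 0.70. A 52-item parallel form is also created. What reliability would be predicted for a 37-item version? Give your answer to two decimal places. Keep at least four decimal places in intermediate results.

Only the ratio of lengths matters: n = 37/58 = 0.6379
r_{37} = n·r / (1 + (n − 1)·r) = 0.4465 / 0.7465 ≈ 0.5981

0.60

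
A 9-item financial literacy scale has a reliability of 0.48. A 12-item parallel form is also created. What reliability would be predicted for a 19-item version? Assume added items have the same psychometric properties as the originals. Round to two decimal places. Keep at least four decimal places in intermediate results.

0.66

The 12-item form is not needed; work directly from the 9-item form with n = 19/9 = 2.1111.
r_{19} = n·r / (1 + (n − 1)·r) = 1.0133 / 1.5333 ≈ 0.6609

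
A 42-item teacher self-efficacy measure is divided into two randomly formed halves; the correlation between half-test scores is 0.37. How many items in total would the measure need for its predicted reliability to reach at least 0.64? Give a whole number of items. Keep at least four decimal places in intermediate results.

Corrected full-test reliability: r_full = 2 × 0.37 / (1 + 0.37) ≈ 0.5401
Solve Spearman-Brown for n: n = 0.64(1 − 0.5401) / [0.5401(1 − 0.64)] = 1.5138
Required items = 1.5138 × 42 = 63.58, so 64 items.

64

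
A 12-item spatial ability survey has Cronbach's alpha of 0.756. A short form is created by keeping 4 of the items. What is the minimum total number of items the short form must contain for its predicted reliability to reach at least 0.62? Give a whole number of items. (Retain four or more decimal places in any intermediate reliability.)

Short-form reliability: n = 4/12 = 0.3333; r_4 = n·r/(1+(n−1)r) ≈ 0.5080
Then solve for n' with r_old = 0.5080, r_target = 0.62: n' = 0.62(1 − 0.5080)/[0.5080(1 − 0.62)] = 1.5802
Total items = 1.5802 × 4 = 6.32, rounded up to 7.

7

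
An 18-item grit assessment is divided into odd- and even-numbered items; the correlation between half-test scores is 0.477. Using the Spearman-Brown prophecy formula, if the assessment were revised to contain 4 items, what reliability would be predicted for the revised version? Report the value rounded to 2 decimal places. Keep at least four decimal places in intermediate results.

First correct the split-half correlation to full-test reliability: r_full = 2 × 0.477 / (1 + 0.477) ≈ 0.6459
Length factor from 18 to 4 items: n = 4/18 = 0.2222
r_new = n·r_full / (1 + (n − 1)·r_full) = 0.1435 / 0.4976 ≈ 0.2884

0.29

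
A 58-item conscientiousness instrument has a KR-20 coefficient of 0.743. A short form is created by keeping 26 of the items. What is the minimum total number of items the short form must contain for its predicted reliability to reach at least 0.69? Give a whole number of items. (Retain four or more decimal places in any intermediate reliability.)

45

First, r for the 26-item form: n = 26/58 = 0.4483, so r_26 = 0.4483·0.743/(1 + (0.4483 − 1)·0.743) = 0.5645
Then solve for n' with r_old = 0.5645, r_target = 0.69: n' = 0.69(1 − 0.5645)/[0.5645(1 − 0.69)] = 1.7172
Items = 1.7172 × 26 ≈ 44.65 → 45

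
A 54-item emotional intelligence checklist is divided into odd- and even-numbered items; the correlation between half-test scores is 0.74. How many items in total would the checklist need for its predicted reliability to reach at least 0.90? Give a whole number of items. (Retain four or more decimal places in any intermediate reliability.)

Corrected full-test reliability: r_full = 2 × 0.74 / (1 + 0.74) ≈ 0.8506
Solve Spearman-Brown for n: n = 0.90(1 − 0.8506) / [0.8506(1 − 0.90)] = 1.5808
Items = 1.5808 × 54 ≈ 85.36 → 86

86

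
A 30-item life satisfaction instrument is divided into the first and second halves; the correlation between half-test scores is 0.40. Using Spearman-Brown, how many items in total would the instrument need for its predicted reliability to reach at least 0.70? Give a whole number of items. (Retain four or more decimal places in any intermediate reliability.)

53

r_full = 2(0.40)/(1 + 0.40) = 0.5714
Solve Spearman-Brown for n: n = 0.70(1 − 0.5714) / [0.5714(1 − 0.70)] = 1.7502
Items = 1.7502 × 30 ≈ 52.51 → 53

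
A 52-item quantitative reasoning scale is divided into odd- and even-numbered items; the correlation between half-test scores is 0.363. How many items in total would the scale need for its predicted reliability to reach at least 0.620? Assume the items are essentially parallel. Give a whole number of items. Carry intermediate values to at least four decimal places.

r_full = 2(0.363)/(1 + 0.363) = 0.5326
n = r_tgt(1 − r_full) / [r_full(1 − r_tgt)] = 0.620 × 0.4674 / (0.5326 × 0.380) ≈ 1.4318
Required items = 1.4318 × 52 = 74.45, so 75 items.

75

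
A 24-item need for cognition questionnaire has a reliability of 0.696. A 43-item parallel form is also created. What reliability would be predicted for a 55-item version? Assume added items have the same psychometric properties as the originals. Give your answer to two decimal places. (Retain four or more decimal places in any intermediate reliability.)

0.84

The 43-item form is not needed; work directly from the 24-item form with n = 55/24 = 2.2917.
r_{55} = n·r / (1 + (n − 1)·r) = 1.5950 / 1.8990 ≈ 0.8399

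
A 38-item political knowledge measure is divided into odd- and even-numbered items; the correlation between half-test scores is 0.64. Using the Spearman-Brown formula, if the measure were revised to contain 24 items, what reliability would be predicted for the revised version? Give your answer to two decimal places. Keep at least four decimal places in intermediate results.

0.69

Spearman-Brown correction (n = 2): r_full = 2·0.64/(1 + 0.64) = 0.7805
Length factor from 38 to 24 items: n = 24/38 = 0.6316
r_new = n·r_full / (1 + (n − 1)·r_full) = 0.4930 / 0.7125 ≈ 0.6919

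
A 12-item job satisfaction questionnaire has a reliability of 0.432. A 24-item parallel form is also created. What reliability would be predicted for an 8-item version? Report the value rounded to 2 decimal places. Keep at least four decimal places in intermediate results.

Only the ratio of lengths matters: n = 8/12 = 0.6667
r_{8} = n·r / (1 + (n − 1)·r) = 0.2880 / 0.8560 ≈ 0.3364

0.34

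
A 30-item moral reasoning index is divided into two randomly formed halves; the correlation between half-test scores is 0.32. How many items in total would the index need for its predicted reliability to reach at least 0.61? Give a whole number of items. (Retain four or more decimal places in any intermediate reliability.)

50

Corrected full-test reliability: r_full = 2 × 0.32 / (1 + 0.32) ≈ 0.4848
Solve Spearman-Brown for n: n = 0.61(1 − 0.4848) / [0.4848(1 − 0.61)] = 1.6622
Items = 1.6622 × 30 ≈ 49.87 → 50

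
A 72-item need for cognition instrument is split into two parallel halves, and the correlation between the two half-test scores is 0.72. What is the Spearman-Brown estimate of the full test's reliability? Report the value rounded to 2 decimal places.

0.84

Apply the Spearman-Brown correction with n = 2:
r_full = 2r_hh / (1 + r_hh) = 2 × 0.72 / (1 + 0.72)
r_full = 1.4400 / 1.7200 ≈ 0.8372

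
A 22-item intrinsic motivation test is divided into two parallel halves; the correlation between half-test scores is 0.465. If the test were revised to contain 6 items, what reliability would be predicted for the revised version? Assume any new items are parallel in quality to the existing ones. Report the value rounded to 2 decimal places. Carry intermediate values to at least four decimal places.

Full-test reliability from the split-half r: r_full = 2(0.465)/(1 + 0.465) = 0.6348
Length factor from 22 to 6 items: n = 6/22 = 0.2727
r_new = n·r_full / (1 + (n − 1)·r_full) = 0.1731 / 0.5383 ≈ 0.3216

0.32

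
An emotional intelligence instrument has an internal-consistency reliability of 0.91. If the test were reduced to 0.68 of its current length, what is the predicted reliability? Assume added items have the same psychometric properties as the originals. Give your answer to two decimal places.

r_new = 0.68·0.91 / [1 + (0.68 − 1)·0.91]
     = 0.6188 / 0.7088 = 0.8730

0.87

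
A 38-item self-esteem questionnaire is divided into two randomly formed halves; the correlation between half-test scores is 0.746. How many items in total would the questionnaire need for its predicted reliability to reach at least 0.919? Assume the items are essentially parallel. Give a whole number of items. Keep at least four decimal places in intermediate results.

r_full = 2(0.746)/(1 + 0.746) = 0.8545
Solve Spearman-Brown for n: n = 0.919(1 − 0.8545) / [0.8545(1 − 0.919)] = 1.9319
Required items = 1.9319 × 38 = 73.41, so 74 items.

74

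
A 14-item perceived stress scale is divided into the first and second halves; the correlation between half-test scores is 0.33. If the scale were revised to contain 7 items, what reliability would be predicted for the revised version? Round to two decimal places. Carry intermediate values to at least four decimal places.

Spearman-Brown correction (n = 2): r_full = 2·0.33/(1 + 0.33) = 0.4962
Then adjust to 7 items: n = 7/14 = 0.5000
r_new = n·r_full / (1 + (n − 1)·r_full) = 0.2481 / 0.7519 ≈ 0.3300

0.33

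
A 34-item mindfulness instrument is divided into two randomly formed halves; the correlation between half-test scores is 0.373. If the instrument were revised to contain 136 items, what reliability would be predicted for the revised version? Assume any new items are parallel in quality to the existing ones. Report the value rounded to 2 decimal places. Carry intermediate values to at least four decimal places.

0.83

Full-test reliability from the split-half r: r_full = 2(0.373)/(1 + 0.373) = 0.5433
Then adjust to 136 items: n = 136/34 = 4.0000
r_new = n·r_full / (1 + (n − 1)·r_full) = 2.1732 / 2.6299 ≈ 0.8263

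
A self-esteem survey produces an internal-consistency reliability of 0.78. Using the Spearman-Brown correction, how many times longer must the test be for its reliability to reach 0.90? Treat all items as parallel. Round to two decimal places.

Rearranging the Spearman-Brown formula for n,
n = r_target (1 − r_old) / [ r_old (1 − r_target) ]
n = 0.90 × (1 − 0.78) / [ 0.78 × (1 − 0.90) ]
  = 0.1980 / 0.0780 = 2.5385

2.54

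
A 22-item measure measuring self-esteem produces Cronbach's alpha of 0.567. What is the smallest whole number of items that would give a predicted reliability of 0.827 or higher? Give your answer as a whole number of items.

n = [0.827 × 0.433] / [0.567 × 0.173]
  = 0.358091 / 0.098091 = 3.6506
3.6506 × 22 = 80.31 → 81 items

81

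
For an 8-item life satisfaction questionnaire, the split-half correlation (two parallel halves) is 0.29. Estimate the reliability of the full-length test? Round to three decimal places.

Each half is half the length of the full test, so the full test is n = 2 times a half.
r_full = 2(0.29) / (1 + 0.29)
r_full = 0.5800 / 1.2900 ≈ 0.4496

0.450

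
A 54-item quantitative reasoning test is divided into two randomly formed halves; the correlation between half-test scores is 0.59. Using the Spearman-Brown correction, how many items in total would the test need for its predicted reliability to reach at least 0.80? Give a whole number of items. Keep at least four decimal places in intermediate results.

Corrected full-test reliability: r_full = 2 × 0.59 / (1 + 0.59) ≈ 0.7421
n = r_tgt(1 − r_full) / [r_full(1 − r_tgt)] = 0.80 × 0.2579 / (0.7421 × 0.20) ≈ 1.3901
Required items = 1.3901 × 54 = 75.07, so 76 items.

76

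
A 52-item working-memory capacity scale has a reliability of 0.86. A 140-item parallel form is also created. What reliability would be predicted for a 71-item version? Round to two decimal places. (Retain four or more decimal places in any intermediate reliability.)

0.89

Only the ratio of lengths matters: n = 71/52 = 1.3654
r_{71} = n·r / (1 + (n − 1)·r) = 1.1742 / 1.3142 ≈ 0.8935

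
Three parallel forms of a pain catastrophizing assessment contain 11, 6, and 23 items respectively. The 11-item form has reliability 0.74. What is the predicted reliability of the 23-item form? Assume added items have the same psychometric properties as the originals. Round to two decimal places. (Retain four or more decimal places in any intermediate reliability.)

0.86

The 6-item form is not needed; work directly from the 11-item form with n = 23/11 = 2.0909.
r_{23} = n·r / (1 + (n − 1)·r) = 1.5473 / 1.8073 ≈ 0.8561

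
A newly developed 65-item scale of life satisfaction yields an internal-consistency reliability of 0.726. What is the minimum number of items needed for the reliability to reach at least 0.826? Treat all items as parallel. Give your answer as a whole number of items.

Rearranging the Spearman-Brown formula for n,
n = r*(1 − r) / [ r (1 − r*) ]
n = 0.826 × (1 − 0.726) / [ 0.726 × (1 − 0.826) ]
n = 0.226324 / 0.126324 ≈ 1.7916
Items needed = n × 65 = 1.7916 × 65 ≈ 116.45 → round up to 117

117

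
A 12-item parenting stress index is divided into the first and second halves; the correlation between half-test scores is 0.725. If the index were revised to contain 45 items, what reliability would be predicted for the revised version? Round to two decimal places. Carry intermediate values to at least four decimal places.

0.95

Spearman-Brown correction (n = 2): r_full = 2·0.725/(1 + 0.725) = 0.8406
Length factor from 12 to 45 items: n = 45/12 = 3.7500
r_new = n·r_full / (1 + (n − 1)·r_full) = 3.1522 / 3.3117 ≈ 0.9518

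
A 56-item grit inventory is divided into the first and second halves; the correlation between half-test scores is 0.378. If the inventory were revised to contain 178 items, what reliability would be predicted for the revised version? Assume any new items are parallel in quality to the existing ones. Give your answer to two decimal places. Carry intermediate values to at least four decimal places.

0.79

Full-test reliability from the split-half r: r_full = 2(0.378)/(1 + 0.378) = 0.5486
Length factor from 56 to 178 items: n = 178/56 = 3.1786
r_new = n·r_full / (1 + (n − 1)·r_full) = 1.7438 / 2.1952 ≈ 0.7944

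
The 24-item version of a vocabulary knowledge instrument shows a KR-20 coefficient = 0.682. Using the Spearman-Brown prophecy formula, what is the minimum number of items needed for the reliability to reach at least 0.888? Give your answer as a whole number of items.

89

Invert Spearman-Brown to solve for n:
n = r*(1 − r) / [ r (1 − r*) ]
n = [0.888 × 0.318] / [0.682 × 0.112]
n = 0.282384 / 0.076384 ≈ 3.6969
3.6969 × 24 = 88.73 → 89 items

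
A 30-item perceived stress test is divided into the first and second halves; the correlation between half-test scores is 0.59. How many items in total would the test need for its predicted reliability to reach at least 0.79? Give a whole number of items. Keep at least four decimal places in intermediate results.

r_full = 2(0.59)/(1 + 0.59) = 0.7421
Solve Spearman-Brown for n: n = 0.79(1 − 0.7421) / [0.7421(1 − 0.79)] = 1.3074
Required items = 1.3074 × 30 = 39.22, so 40 items.

40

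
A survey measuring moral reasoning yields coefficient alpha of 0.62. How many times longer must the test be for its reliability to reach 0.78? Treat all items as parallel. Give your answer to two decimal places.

2.17

Invert Spearman-Brown to solve for n:
n = r*(1 − r) / [ r (1 − r*) ]
n = 0.78(1 − 0.62) / [0.62(1 − 0.78)]
  = 0.2964 / 0.1364 = 2.1730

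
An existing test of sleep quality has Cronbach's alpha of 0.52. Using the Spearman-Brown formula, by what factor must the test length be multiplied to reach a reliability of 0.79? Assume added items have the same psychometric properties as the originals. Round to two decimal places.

3.47

Spearman-Brown solved for the length factor n:
n = r*(1 − r) / [ r (1 − r*) ]
n = 0.79(1 − 0.52) / [0.52(1 − 0.79)]
n = 0.3792 / 0.1092 ≈ 3.4725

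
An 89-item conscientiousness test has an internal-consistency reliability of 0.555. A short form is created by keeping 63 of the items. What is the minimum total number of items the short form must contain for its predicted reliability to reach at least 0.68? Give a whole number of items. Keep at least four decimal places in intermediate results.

152

First, r for the 63-item form: n = 63/89 = 0.7079, so r_63 = 0.7079·0.555/(1 + (0.7079 − 1)·0.555) = 0.4689
Length factor from the short form to reach 0.68: n' = 0.68(1 − 0.4689) / [0.4689(1 − 0.68)] ≈ 2.4069
Items = 2.4069 × 63 ≈ 151.63 → 152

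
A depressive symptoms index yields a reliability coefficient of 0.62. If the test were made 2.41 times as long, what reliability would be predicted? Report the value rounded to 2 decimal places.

Spearman-Brown: r_new = n·r / (1 + (n − 1)·r)
r_new = 2.41·0.62 / [1 + (2.41 − 1)·0.62]
r_new = 1.4942 / 1.8742 ≈ 0.7972

0.80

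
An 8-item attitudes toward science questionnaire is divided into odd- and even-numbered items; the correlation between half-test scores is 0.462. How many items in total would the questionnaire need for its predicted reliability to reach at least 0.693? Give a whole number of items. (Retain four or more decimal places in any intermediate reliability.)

Corrected full-test reliability: r_full = 2 × 0.462 / (1 + 0.462) ≈ 0.6320
Solve Spearman-Brown for n: n = 0.693(1 − 0.6320) / [0.6320(1 − 0.693)] = 1.3144
Items = 1.3144 × 8 ≈ 10.52 → 11

11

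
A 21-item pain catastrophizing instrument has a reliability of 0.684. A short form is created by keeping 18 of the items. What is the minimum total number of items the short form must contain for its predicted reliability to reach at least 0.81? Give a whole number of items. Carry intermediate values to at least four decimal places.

Short-form reliability: n = 18/21 = 0.8571; r_18 = n·r/(1+(n−1)r) ≈ 0.6498
Then solve for n' with r_old = 0.6498, r_target = 0.81: n' = 0.81(1 − 0.6498)/[0.6498(1 − 0.81)] = 2.2976
Total items = 2.2976 × 18 = 41.36, rounded up to 42.

42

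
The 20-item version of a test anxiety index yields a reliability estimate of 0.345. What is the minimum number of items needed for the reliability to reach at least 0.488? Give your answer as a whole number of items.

Spearman-Brown solved for the length factor n:
n = r_target (1 − r_old) / [ r_old (1 − r_target) ]
n = [0.488 × 0.655] / [0.345 × 0.512]
n = 0.319640 / 0.176640 ≈ 1.8096
So the test needs 1.8096 × 20 ≈ 36.19 items; rounding up, 37.

37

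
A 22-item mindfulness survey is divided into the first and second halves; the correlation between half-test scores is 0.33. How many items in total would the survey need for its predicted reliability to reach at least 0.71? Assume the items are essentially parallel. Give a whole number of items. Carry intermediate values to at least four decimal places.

Corrected full-test reliability: r_full = 2 × 0.33 / (1 + 0.33) ≈ 0.4962
Solve Spearman-Brown for n: n = 0.71(1 − 0.4962) / [0.4962(1 − 0.71)] = 2.4858
Required items = 2.4858 × 22 = 54.69, so 55 items.

55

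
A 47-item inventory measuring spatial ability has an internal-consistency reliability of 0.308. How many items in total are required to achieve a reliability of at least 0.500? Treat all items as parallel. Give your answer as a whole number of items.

106

n = 0.500 × (1 − 0.308) / [ 0.308 × (1 − 0.500) ]
n = 0.346000 / 0.154000 ≈ 2.2468
Items needed = n × 47 = 2.2468 × 47 ≈ 105.60 → round up to 106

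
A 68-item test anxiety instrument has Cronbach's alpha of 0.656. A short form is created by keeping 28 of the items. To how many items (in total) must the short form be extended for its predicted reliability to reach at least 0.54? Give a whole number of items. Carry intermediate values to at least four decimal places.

First, r for the 28-item form: n = 28/68 = 0.4118, so r_28 = 0.4118·0.656/(1 + (0.4118 − 1)·0.656) = 0.4399
Length factor from the short form to reach 0.54: n' = 0.54(1 − 0.4399) / [0.4399(1 − 0.54)] ≈ 1.4947
Total items = 1.4947 × 28 = 41.85, rounded up to 42.

42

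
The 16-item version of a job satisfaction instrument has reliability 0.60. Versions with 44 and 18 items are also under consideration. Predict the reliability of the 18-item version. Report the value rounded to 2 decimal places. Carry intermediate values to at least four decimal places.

0.63

Only the ratio of lengths matters: n = 18/16 = 1.1250
r_{18} = n·r / (1 + (n − 1)·r) = 0.6750 / 1.0750 ≈ 0.6279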